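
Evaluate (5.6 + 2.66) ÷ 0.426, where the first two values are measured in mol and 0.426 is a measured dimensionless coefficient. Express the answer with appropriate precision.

19 mol

5.6 mol + 2.66 mol = 8.26 mol; the sum is limited to 1 decimal place (2 s.f.).
Carrying full precision, 8.26 ÷ 0.426 = 19.3896713615… mol; 0.426 has 3 s.f., so the result keeps min(2, 3) = 2 s.f.
Rounded to 2 significant figures: 19 mol.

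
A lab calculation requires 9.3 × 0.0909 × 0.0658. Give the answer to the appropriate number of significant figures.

9.3 × 0.0909 × 0.0658 = 0.055625346
Multiplication/division keeps the fewest significant figures: 9.3 → 2 s.f., 0.0909 → 3 s.f., 0.0658 → 3 s.f.; limit is 2.
Rounded to 2 significant figures: 0.056.

0.056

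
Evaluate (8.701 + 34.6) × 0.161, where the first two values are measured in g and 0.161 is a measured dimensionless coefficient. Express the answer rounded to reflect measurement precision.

6.97 g

8.701 g + 34.6 g = 43.301 g; the sum is limited to 1 decimal place (3 s.f.).
Carrying full precision, 43.301 × 0.161 = 6.971461 g; 0.161 has 3 s.f., so the result keeps min(3, 3) = 3 s.f.
Rounded to 3 significant figures: 6.97 g.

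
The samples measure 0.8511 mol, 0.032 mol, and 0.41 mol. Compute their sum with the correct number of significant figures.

0.8511 mol + 0.032 mol + 0.41 mol = 1.2931 mol.
Addition/subtraction keeps the fewest decimal places: 0.8511 → 4 decimal places, 0.032 → 3 decimal places, 0.41 → 2 decimal places; limit is 2.
Rounded to 2 decimal places: 1.29 mol.

1.29 mol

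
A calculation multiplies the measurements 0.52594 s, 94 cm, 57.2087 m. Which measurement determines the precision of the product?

94 cm

0.52594 s → 5 s.f.; 94 cm → 2 s.f.; 57.2087 m → 6 s.f.
The fewest is 2 significant figures, from 94 cm.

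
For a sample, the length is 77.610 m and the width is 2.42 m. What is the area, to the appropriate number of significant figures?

188 m²

area = 77.610 m × 2.42 m = 187.8162 m².
77.610 has 5 significant figures; 2.42 has 3.
Division/multiplication keeps the fewest: 3 significant figures.
Rounded: 188 m².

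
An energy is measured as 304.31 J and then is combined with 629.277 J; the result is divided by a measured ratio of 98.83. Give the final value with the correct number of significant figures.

9.446 J

304.31 J + 629.277 J = 933.587 J; the sum is limited to 2 decimal places (5 s.f.).
Carrying full precision, 933.587 ÷ 98.83 = 9.44639279571… J; 98.83 has 4 s.f., so the result keeps min(5, 4) = 4 s.f.
Rounded to 4 significant figures: 9.446 J.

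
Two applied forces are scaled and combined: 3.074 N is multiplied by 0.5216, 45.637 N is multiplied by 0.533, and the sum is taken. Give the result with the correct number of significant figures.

25.9 N

3.074 × 0.5216 = 1.6033984 → 1.603 N (4 s.f., last digit at the 10^-3 place).
45.637 × 0.533 = 24.324521 → 24.3 N (3 s.f., last digit at the 10^-1 place).
Sum: 25.9279194 N; keep the coarser place, 10^-1.
Result: 25.9 N.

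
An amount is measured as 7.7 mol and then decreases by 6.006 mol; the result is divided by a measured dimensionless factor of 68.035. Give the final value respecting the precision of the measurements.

2.5 × 10^-2 mol

7.7 mol − 6.006 mol = 1.694 mol; the difference is limited to 1 decimal place (2 s.f.).
Carrying full precision, 1.694 ÷ 68.035 = 0.0248989490703… mol; 68.035 has 5 s.f., so the result keeps min(2, 5) = 2 s.f.
Rounded to 2 significant figures: 2.5 × 10^-2 mol.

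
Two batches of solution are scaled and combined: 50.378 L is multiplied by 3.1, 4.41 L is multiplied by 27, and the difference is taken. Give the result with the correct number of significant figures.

50.378 × 3.1 = 156.1718 → 1.6 × 10² L (2 s.f., last digit at the 10^1 place).
4.41 × 27 = 119.07 → 1.2 × 10² L (2 s.f., last digit at the 10^1 place).
Difference: 37.1018 L; keep the coarser place, 10^1.
Result: 4 × 10¹ L.

4 × 10¹ L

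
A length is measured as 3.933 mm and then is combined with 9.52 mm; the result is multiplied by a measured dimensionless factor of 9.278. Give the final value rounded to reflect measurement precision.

3.933 mm + 9.52 mm = 13.453 mm; the sum is limited to 2 decimal places (4 s.f.).
Carrying full precision, 13.453 × 9.278 = 124.816934 mm; 9.278 has 4 s.f., so the result keeps min(4, 4) = 4 s.f.
Rounded to 4 significant figures: 1.248 × 10^2 mm.

1.248 × 10^2 mm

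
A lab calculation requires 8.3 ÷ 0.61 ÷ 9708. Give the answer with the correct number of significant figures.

8.3 ÷ 0.61 ÷ 9708 = 0.00140158193006…
Multiplication/division keeps the fewest significant figures: 8.3 → 2 s.f., 0.61 → 2 s.f., 9708 → 4 s.f.; limit is 2.
Rounded to 2 significant figures: 0.0014.

0.0014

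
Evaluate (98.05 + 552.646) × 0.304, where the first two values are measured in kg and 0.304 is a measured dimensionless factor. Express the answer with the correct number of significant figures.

98.05 kg + 552.646 kg = 650.696 kg; the sum is limited to 2 decimal places (5 s.f.).
Carrying full precision, 650.696 × 0.304 = 197.811584 kg; 0.304 has 3 s.f., so the result keeps min(5, 3) = 3 s.f.
Rounded to 3 significant figures: 198 kg.

198 kg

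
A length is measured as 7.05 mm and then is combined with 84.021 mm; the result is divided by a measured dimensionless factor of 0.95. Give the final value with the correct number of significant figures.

7.05 mm + 84.021 mm = 91.071 mm; the sum is limited to 2 decimal places (4 s.f.).
Carrying full precision, 91.071 ÷ 0.95 = 95.8642105263… mm; 0.95 has 2 s.f., so the result keeps min(4, 2) = 2 s.f.
Rounded to 2 significant figures: 96 mm.

96 mm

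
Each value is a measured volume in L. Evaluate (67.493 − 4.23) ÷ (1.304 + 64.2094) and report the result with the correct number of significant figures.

67.493 − 4.23 = 63.263, limited to 2 d.p. → 4 s.f.; 1.304 + 64.2094 = 65.5134, limited to 3 d.p. → 5 s.f.
Carrying full precision, 63.263 ÷ 65.5134 = 0.965649775466…; keep min(4, 5) = 4 s.f.
Rounded to 4 significant figures: 0.9656.

0.9656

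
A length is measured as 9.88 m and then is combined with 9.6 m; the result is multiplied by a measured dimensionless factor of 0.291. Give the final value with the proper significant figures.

5.67 m

9.88 m + 9.6 m = 19.48 m; the sum is limited to 1 decimal place (3 s.f.).
Carrying full precision, 19.48 × 0.291 = 5.66868 m; 0.291 has 3 s.f., so the result keeps min(3, 3) = 3 s.f.
Rounded to 3 significant figures: 5.67 m.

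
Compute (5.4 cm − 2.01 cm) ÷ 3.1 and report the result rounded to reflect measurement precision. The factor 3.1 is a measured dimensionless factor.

1.1 cm

5.4 cm − 2.01 cm = 3.39 cm; the difference is limited to 1 decimal place (2 s.f.).
Carrying full precision, 3.39 ÷ 3.1 = 1.0935483871… cm; 3.1 has 2 s.f., so the result keeps min(2, 2) = 2 s.f.
Rounded to 2 significant figures: 1.1 cm.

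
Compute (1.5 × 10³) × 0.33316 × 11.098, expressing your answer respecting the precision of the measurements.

5.5 × 10³

(1.5 × 10³) × 0.33316 × 11.098 = 5546.11452
Multiplication/division keeps the fewest significant figures: 1.5 × 10³ → 2 s.f., 0.33316 → 5 s.f., 11.098 → 5 s.f.; limit is 2.
Rounded to 2 significant figures: 5.5 × 10³.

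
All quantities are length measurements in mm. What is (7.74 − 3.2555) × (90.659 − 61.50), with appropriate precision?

7.74 − 3.2555 = 4.4845, limited to 2 d.p. → 3 s.f.; 90.659 − 61.50 = 29.159, limited to 2 d.p. → 4 s.f.
Carrying full precision, 4.4845 × 29.159 = 130.7635355; keep min(3, 4) = 3 s.f.
Rounded to 3 significant figures: 131 mm².

131 mm²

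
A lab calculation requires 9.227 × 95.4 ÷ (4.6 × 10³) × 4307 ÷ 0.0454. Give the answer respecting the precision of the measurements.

9.227 × 95.4 ÷ (4.6 × 10³) × 4307 ÷ 0.0454 = 18153.9060075…
Multiplication/division keeps the fewest significant figures: 9.227 → 4 s.f., 95.4 → 3 s.f., 4.6 × 10³ → 2 s.f., 4307 → 4 s.f., 0.0454 → 3 s.f.; limit is 2.
Rounded to 2 significant figures: 1.8 × 10⁴.

1.8 × 10⁴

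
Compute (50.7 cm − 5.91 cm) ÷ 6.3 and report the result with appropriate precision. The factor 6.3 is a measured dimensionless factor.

50.7 cm − 5.91 cm = 44.79 cm; the difference is limited to 1 decimal place (3 s.f.).
Carrying full precision, 44.79 ÷ 6.3 = 7.10952380952… cm; 6.3 has 2 s.f., so the result keeps min(3, 2) = 2 s.f.
Rounded to 2 significant figures: 7.1 cm.

7.1 cm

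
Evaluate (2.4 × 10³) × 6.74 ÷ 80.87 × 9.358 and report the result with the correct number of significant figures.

1.9 × 10³

(2.4 × 10³) × 6.74 ÷ 80.87 × 9.358 = 1871.83143316…
Multiplication/division keeps the fewest significant figures: 2.4 × 10³ → 2 s.f., 6.74 → 3 s.f., 80.87 → 4 s.f., 9.358 → 4 s.f.; limit is 2.
Rounded to 2 significant figures: 1.9 × 10³.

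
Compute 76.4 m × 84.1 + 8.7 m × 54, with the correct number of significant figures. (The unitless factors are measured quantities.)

6.90 × 10³ m

76.4 × 84.1 = 6425.24 → 6.43 × 10³ m (3 s.f., last digit at the 10^1 place).
8.7 × 54 = 469.8 → 4.7 × 10² m (2 s.f., last digit at the 10^1 place).
Sum: 6895.04 m; keep the coarser place, 10^1.
Result: 6.90 × 10³ m.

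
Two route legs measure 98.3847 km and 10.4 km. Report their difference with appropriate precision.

88.0 km

98.3847 km − 10.4 km = 87.9847 km.
Addition/subtraction keeps the fewest decimal places: 98.3847 → 4 decimal places, 10.4 → 1 decimal place; limit is 1.
Rounded to 1 decimal place: 88.0 km.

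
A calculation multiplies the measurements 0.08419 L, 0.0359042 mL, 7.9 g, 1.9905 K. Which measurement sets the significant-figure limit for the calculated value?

7.9 g

0.08419 L → 4 s.f.; 0.0359042 mL → 6 s.f.; 7.9 g → 2 s.f.; 1.9905 K → 5 s.f.
The fewest is 2 significant figures, from 7.9 g.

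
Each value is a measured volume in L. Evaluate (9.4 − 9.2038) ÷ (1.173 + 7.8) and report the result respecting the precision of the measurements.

0.02

9.4 − 9.2038 = 0.1962, limited to 1 d.p. → 1 s.f.; 1.173 + 7.8 = 8.973, limited to 1 d.p. → 2 s.f.
Carrying full precision, 0.1962 ÷ 8.973 = 0.0218655967904…; keep min(1, 2) = 1 s.f.
Rounded to 1 significant figure: 0.02.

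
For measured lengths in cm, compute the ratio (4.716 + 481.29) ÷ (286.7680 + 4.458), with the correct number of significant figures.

1.6688

4.716 + 481.29 = 486.006, limited to 2 d.p. → 5 s.f.; 286.7680 + 4.458 = 291.2260, limited to 3 d.p. → 6 s.f.
Carrying full precision, 486.006 ÷ 291.2260 = 1.66882764588…; keep min(5, 6) = 5 s.f.
Rounded to 5 significant figures: 1.6688.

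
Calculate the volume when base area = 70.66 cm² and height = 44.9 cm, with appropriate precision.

3.17 × 10^3 cm³

volume = 70.66 cm² × 44.9 cm = 3172.634 cm³.
70.66 has 4 significant figures; 44.9 has 3.
Division/multiplication keeps the fewest: 3 significant figures.
Rounded: 3.17 × 10^3 cm³.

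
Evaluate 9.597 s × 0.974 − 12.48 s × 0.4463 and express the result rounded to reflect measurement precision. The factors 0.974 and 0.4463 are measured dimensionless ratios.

9.597 × 0.974 = 9.347478 → 9.35 s (3 s.f., last digit at the 10^-2 place).
12.48 × 0.4463 = 5.569824 → 5.570 s (4 s.f., last digit at the 10^-3 place).
Difference: 3.777654 s; keep the coarser place, 10^-2.
Result: 3.78 s.

3.78 s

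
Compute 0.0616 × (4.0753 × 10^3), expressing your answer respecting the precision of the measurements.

251

0.0616 × (4.0753 × 10^3) = 251.03848
Multiplication/division keeps the fewest significant figures: 0.0616 → 3 s.f., 4.0753 × 10^3 → 5 s.f.; limit is 3.
Rounded to 3 significant figures: 251.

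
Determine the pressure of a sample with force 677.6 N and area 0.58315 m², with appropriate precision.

1162 Pa

pressure = 677.6 N ÷ 0.58315 m² = 1161.96518906… Pa.
677.6 has 4 significant figures; 0.58315 has 5.
Division/multiplication keeps the fewest: 4 significant figures.
Rounded: 1162 Pa.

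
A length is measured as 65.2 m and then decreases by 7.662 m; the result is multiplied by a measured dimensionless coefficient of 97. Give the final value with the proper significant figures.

65.2 m − 7.662 m = 57.538 m; the difference is limited to 1 decimal place (3 s.f.).
Carrying full precision, 57.538 × 97 = 5581.186 m; 97 has 2 s.f., so the result keeps min(3, 2) = 2 s.f.
Rounded to 2 significant figures: 5.6 × 10^3 m.

5.6 × 10^3 m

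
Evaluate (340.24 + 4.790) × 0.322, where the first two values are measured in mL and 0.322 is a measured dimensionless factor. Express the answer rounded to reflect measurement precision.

1.11 × 10^2 mL

340.24 mL + 4.790 mL = 345.030 mL; the sum is limited to 2 decimal places (5 s.f.).
Carrying full precision, 345.030 × 0.322 = 111.09966 mL; 0.322 has 3 s.f., so the result keeps min(5, 3) = 3 s.f.
Rounded to 3 significant figures: 1.11 × 10^2 mL.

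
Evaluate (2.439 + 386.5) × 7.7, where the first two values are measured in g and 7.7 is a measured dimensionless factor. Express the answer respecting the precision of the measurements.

2.439 g + 386.5 g = 388.939 g; the sum is limited to 1 decimal place (4 s.f.).
Carrying full precision, 388.939 × 7.7 = 2994.8303 g; 7.7 has 2 s.f., so the result keeps min(4, 2) = 2 s.f.
Rounded to 2 significant figures: 3.0 × 10^3 g.

3.0 × 10^3 g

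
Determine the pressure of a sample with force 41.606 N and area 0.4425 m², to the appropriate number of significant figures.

pressure = 41.606 N ÷ 0.4425 m² = 94.0248587571… Pa.
41.606 has 5 significant figures; 0.4425 has 4.
Division/multiplication keeps the fewest: 4 significant figures.
Rounded: 94.02 Pa.

94.02 Pa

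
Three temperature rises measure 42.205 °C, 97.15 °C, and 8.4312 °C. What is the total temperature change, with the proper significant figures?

147.79 °C

42.205 °C + 97.15 °C + 8.4312 °C = 147.7862 °C.
Addition/subtraction keeps the fewest decimal places: 42.205 → 3 decimal places, 97.15 → 2 decimal places, 8.4312 → 4 decimal places; limit is 2.
Rounded to 2 decimal places: 147.79 °C.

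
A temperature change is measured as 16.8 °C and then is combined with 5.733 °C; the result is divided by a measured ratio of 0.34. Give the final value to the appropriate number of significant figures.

66 °C

16.8 °C + 5.733 °C = 22.533 °C; the sum is limited to 1 decimal place (3 s.f.).
Carrying full precision, 22.533 ÷ 0.34 = 66.2735294118… °C; 0.34 has 2 s.f., so the result keeps min(3, 2) = 2 s.f.
Rounded to 2 significant figures: 66 °C.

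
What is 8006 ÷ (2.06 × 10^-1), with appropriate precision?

8006 ÷ (2.06 × 10^-1) = 38864.0776699…
Multiplication/division keeps the fewest significant figures: 8006 → 4 s.f., 2.06 × 10^-1 → 3 s.f.; limit is 3.
Rounded to 3 significant figures: 3.89 × 10^4.

3.89 × 10^4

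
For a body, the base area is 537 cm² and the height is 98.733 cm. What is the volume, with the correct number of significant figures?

volume = 537 cm² × 98.733 cm = 53019.621 cm³.
537 has 3 significant figures; 98.733 has 5.
Division/multiplication keeps the fewest: 3 significant figures.
Rounded: 5.30 × 10^4 cm³.

5.30 × 10^4 cm³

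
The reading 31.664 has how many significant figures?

5

31.664: every digit is nonzero and significant.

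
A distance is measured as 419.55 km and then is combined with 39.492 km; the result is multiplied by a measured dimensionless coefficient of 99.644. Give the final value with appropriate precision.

45741 km

419.55 km + 39.492 km = 459.042 km; the sum is limited to 2 decimal places (5 s.f.).
Carrying full precision, 459.042 × 99.644 = 45740.781048 km; 99.644 has 5 s.f., so the result keeps min(5, 5) = 5 s.f.
Rounded to 5 significant figures: 45741 km.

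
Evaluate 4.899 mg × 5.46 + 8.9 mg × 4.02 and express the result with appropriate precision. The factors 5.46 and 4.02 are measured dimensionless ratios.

4.899 × 5.46 = 26.74854 → 26.7 mg (3 s.f., last digit at the 10^-1 place).
8.9 × 4.02 = 35.778 → 36 mg (2 s.f., last digit at the 10^0 place).
Sum: 62.52654 mg; keep the coarser place, 10^0.
Result: 63 mg.

63 mg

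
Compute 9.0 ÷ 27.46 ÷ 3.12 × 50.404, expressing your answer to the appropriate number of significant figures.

9.0 ÷ 27.46 ÷ 3.12 × 50.404 = 5.29483444451…
Multiplication/division keeps the fewest significant figures: 9.0 → 2 s.f., 27.46 → 4 s.f., 3.12 → 3 s.f., 50.404 → 5 s.f.; limit is 2.
Rounded to 2 significant figures: 5.3.

5.3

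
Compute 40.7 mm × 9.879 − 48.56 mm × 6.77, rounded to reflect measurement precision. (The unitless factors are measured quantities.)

73 mm

40.7 × 9.879 = 402.0753 → 402 mm (3 s.f., last digit at the 10^0 place).
48.56 × 6.77 = 328.7512 → 329 mm (3 s.f., last digit at the 10^0 place).
Difference: 73.3241 mm; keep the coarser place, 10^0.
Result: 73 mm.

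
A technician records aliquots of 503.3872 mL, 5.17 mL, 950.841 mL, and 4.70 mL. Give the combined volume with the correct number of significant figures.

503.3872 mL + 5.17 mL + 950.841 mL + 4.70 mL = 1464.0982 mL.
Addition/subtraction keeps the fewest decimal places: 503.3872 → 4 decimal places, 5.17 → 2 decimal places, 950.841 → 3 decimal places, 4.70 → 2 decimal places; limit is 2.
Rounded to 2 decimal places: 1464.10 mL.

1464.10 mL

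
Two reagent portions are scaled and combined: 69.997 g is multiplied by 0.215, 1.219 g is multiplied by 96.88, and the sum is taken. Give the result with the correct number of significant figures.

69.997 × 0.215 = 15.049355 → 15.0 g (3 s.f., last digit at the 10^-1 place).
1.219 × 96.88 = 118.09672 → 118.1 g (4 s.f., last digit at the 10^-1 place).
Sum: 133.146075 g; keep the coarser place, 10^-1.
Result: 133.1 g.

133.1 g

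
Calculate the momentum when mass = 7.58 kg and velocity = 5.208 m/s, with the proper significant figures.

39.5 kg·m/s

momentum = 7.58 kg × 5.208 m/s = 39.47664 kg·m/s.
7.58 has 3 significant figures; 5.208 has 4.
Division/multiplication keeps the fewest: 3 significant figures.
Rounded: 39.5 kg·m/s.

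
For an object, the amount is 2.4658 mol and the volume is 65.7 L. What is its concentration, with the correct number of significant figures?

0.0375 mol/L

concentration = 2.4658 mol ÷ 65.7 L = 0.0375312024353… mol/L.
2.4658 has 5 significant figures; 65.7 has 3.
Division/multiplication keeps the fewest: 3 significant figures.
Rounded: 0.0375 mol/L.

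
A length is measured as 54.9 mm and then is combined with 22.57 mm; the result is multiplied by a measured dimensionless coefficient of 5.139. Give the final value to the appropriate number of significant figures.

398 mm

54.9 mm + 22.57 mm = 77.47 mm; the sum is limited to 1 decimal place (3 s.f.).
Carrying full precision, 77.47 × 5.139 = 398.11833 mm; 5.139 has 4 s.f., so the result keeps min(3, 4) = 3 s.f.
Rounded to 3 significant figures: 398 mm.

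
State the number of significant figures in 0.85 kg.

2

0.85: leading zeros are not significant.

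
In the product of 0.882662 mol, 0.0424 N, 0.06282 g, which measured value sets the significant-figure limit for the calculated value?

0.882662 mol → 6 s.f.; 0.0424 N → 3 s.f.; 0.06282 g → 4 s.f.
The fewest is 3 significant figures, from 0.0424 N.

0.0424 N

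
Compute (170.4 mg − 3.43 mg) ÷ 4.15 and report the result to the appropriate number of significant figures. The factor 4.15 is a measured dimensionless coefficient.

40.2 mg

170.4 mg − 3.43 mg = 166.97 mg; the difference is limited to 1 decimal place (4 s.f.).
Carrying full precision, 166.97 ÷ 4.15 = 40.2337349398… mg; 4.15 has 3 s.f., so the result keeps min(4, 3) = 3 s.f.
Rounded to 3 significant figures: 40.2 mg.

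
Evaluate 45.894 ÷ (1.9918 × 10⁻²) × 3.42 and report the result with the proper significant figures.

45.894 ÷ (1.9918 × 10⁻²) × 3.42 = 7880.18274927…
Multiplication/division keeps the fewest significant figures: 45.894 → 5 s.f., 1.9918 × 10⁻² → 5 s.f., 3.42 → 3 s.f.; limit is 3.
Rounded to 3 significant figures: 7.88 × 10³.

7.88 × 10³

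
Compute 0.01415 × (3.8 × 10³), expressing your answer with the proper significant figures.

0.01415 × (3.8 × 10³) = 53.77
Multiplication/division keeps the fewest significant figures: 0.01415 → 4 s.f., 3.8 × 10³ → 2 s.f.; limit is 2.
Rounded to 2 significant figures: 54.

54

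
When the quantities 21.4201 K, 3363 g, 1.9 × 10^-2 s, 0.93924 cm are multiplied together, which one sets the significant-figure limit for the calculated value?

1.9 × 10^-2 s

21.4201 K → 6 s.f.; 3363 g → 4 s.f.; 1.9 × 10^-2 s → 2 s.f.; 0.93924 cm → 5 s.f.
The fewest is 2 significant figures, from 1.9 × 10^-2 s.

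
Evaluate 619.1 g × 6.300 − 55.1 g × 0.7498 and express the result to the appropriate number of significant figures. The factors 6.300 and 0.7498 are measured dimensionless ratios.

3859 g

619.1 × 6.300 = 3900.33 → 3.900 × 10^3 g (4 s.f., last digit at the 10^0 place).
55.1 × 0.7498 = 41.31398 → 41.3 g (3 s.f., last digit at the 10^-1 place).
Difference: 3859.01602 g; keep the coarser place, 10^0.
Result: 3859 g.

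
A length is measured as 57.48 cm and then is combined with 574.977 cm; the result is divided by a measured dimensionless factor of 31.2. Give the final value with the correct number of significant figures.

20.3 cm

57.48 cm + 574.977 cm = 632.457 cm; the sum is limited to 2 decimal places (5 s.f.).
Carrying full precision, 632.457 ÷ 31.2 = 20.2710576923… cm; 31.2 has 3 s.f., so the result keeps min(5, 3) = 3 s.f.
Rounded to 3 significant figures: 20.3 cm.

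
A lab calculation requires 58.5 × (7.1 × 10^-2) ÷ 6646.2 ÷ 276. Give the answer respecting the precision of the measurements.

2.3 × 10^-6

58.5 × (7.1 × 10^-2) ÷ 6646.2 ÷ 276 = 0.00000226428832167…
Multiplication/division keeps the fewest significant figures: 58.5 → 3 s.f., 7.1 × 10^-2 → 2 s.f., 6646.2 → 5 s.f., 276 → 3 s.f.; limit is 2.
Rounded to 2 significant figures: 2.3 × 10^-6.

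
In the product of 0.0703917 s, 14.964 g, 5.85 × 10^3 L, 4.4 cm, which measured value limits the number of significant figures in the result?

4.4 cm

0.0703917 s → 6 s.f.; 14.964 g → 5 s.f.; 5.85 × 10^3 L → 3 s.f.; 4.4 cm → 2 s.f.
The fewest is 2 significant figures, from 4.4 cm.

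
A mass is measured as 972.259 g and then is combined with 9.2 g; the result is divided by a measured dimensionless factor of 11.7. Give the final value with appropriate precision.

972.259 g + 9.2 g = 981.459 g; the sum is limited to 1 decimal place (4 s.f.).
Carrying full precision, 981.459 ÷ 11.7 = 83.8853846154… g; 11.7 has 3 s.f., so the result keeps min(4, 3) = 3 s.f.
Rounded to 3 significant figures: 83.9 g.

83.9 g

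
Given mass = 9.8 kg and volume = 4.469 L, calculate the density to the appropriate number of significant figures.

density = 9.8 kg ÷ 4.469 L = 2.19288431416… kg/L.
9.8 has 2 significant figures; 4.469 has 4.
Division/multiplication keeps the fewest: 2 significant figures.
Rounded: 2.2 kg/L.

2.2 kg/L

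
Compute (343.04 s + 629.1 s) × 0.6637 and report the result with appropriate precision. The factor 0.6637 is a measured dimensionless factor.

343.04 s + 629.1 s = 972.14 s; the sum is limited to 1 decimal place (4 s.f.).
Carrying full precision, 972.14 × 0.6637 = 645.209318 s; 0.6637 has 4 s.f., so the result keeps min(4, 4) = 4 s.f.
Rounded to 4 significant figures: 645.2 s.

645.2 s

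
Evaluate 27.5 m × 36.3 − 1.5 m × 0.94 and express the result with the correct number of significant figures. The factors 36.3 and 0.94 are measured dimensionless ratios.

997 m

27.5 × 36.3 = 998.25 → 998 m (3 s.f., last digit at the 10^0 place).
1.5 × 0.94 = 1.41 → 1.4 m (2 s.f., last digit at the 10^-1 place).
Difference: 996.84 m; keep the coarser place, 10^0.
Result: 997 m.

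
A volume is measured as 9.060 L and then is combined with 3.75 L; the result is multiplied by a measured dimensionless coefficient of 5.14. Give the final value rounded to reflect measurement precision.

65.8 L

9.060 L + 3.75 L = 12.810 L; the sum is limited to 2 decimal places (4 s.f.).
Carrying full precision, 12.810 × 5.14 = 65.8434 L; 5.14 has 3 s.f., so the result keeps min(4, 3) = 3 s.f.
Rounded to 3 significant figures: 65.8 L.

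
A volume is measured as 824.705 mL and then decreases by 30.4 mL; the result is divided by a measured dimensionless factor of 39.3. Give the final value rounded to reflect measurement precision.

824.705 mL − 30.4 mL = 794.305 mL; the difference is limited to 1 decimal place (4 s.f.).
Carrying full precision, 794.305 ÷ 39.3 = 20.2113231552… mL; 39.3 has 3 s.f., so the result keeps min(4, 3) = 3 s.f.
Rounded to 3 significant figures: 20.2 mL.

20.2 mL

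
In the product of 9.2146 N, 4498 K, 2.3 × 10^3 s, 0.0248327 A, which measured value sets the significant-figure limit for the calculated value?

9.2146 N → 5 s.f.; 4498 K → 4 s.f.; 2.3 × 10^3 s → 2 s.f.; 0.0248327 A → 6 s.f.
The fewest is 2 significant figures, from 2.3 × 10^3 s.

2.3 × 10^3 s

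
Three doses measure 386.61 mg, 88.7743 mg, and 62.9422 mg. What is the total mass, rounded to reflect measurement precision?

386.61 mg + 88.7743 mg + 62.9422 mg = 538.3265 mg.
Addition/subtraction keeps the fewest decimal places: 386.61 → 2 decimal places, 88.7743 → 4 decimal places, 62.9422 → 4 decimal places; limit is 2.
Rounded to 2 decimal places: 538.33 mg.

538.33 mg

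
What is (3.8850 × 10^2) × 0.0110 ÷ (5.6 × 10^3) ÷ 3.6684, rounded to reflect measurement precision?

(3.8850 × 10^2) × 0.0110 ÷ (5.6 × 10^3) ÷ 3.6684 = 0.000208026660124…
Multiplication/division keeps the fewest significant figures: 3.8850 × 10^2 → 5 s.f., 0.0110 → 3 s.f., 5.6 × 10^3 → 2 s.f., 3.6684 → 5 s.f.; limit is 2.
Rounded to 2 significant figures: 2.1 × 10^-4.

2.1 × 10^-4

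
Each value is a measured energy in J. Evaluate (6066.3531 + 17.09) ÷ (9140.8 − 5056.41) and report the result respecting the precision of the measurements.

6066.3531 + 17.09 = 6083.4431, limited to 2 d.p. → 6 s.f.; 9140.8 − 5056.41 = 4084.39, limited to 1 d.p. → 5 s.f.
Carrying full precision, 6083.4431 ÷ 4084.39 = 1.48943737008…; keep min(6, 5) = 5 s.f.
Rounded to 5 significant figures: 1.4894.

1.4894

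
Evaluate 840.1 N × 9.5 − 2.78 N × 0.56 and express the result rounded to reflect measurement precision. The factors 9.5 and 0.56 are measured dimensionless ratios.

840.1 × 9.5 = 7980.95 → 8.0 × 10^3 N (2 s.f., last digit at the 10^2 place).
2.78 × 0.56 = 1.5568 → 1.6 N (2 s.f., last digit at the 10^-1 place).
Difference: 7979.3932 N; keep the coarser place, 10^2.
Result: 8.0 × 10^3 N.

8.0 × 10^3 N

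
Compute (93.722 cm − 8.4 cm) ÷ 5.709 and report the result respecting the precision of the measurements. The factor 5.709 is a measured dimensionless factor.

93.722 cm − 8.4 cm = 85.322 cm; the difference is limited to 1 decimal place (3 s.f.).
Carrying full precision, 85.322 ÷ 5.709 = 14.9451742862… cm; 5.709 has 4 s.f., so the result keeps min(3, 4) = 3 s.f.
Rounded to 3 significant figures: 14.9 cm.

14.9 cm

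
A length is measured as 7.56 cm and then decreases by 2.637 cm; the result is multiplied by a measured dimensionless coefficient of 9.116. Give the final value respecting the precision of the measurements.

7.56 cm − 2.637 cm = 4.923 cm; the difference is limited to 2 decimal places (3 s.f.).
Carrying full precision, 4.923 × 9.116 = 44.878068 cm; 9.116 has 4 s.f., so the result keeps min(3, 4) = 3 s.f.
Rounded to 3 significant figures: 44.9 cm.

44.9 cm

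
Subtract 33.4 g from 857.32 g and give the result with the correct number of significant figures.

8.239 × 10^2 g

857.32 g − 33.4 g = 823.92 g.
Addition/subtraction keeps the fewest decimal places: 857.32 → 2 decimal places, 33.4 → 1 decimal place; limit is 1.
Rounded to 1 decimal place: 8.239 × 10^2 g.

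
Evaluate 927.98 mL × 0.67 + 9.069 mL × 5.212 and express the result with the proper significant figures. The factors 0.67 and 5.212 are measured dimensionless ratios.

927.98 × 0.67 = 621.7466 → 6.2 × 10² mL (2 s.f., last digit at the 10^1 place).
9.069 × 5.212 = 47.267628 → 47.27 mL (4 s.f., last digit at the 10^-2 place).
Sum: 669.014228 mL; keep the coarser place, 10^1.
Result: 6.7 × 10² mL.

6.7 × 10² mL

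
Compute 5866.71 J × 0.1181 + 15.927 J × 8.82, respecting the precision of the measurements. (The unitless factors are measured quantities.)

833 J

5866.71 × 0.1181 = 692.858451 → 6.929 × 10^2 J (4 s.f., last digit at the 10^-1 place).
15.927 × 8.82 = 140.47614 → 140. J (3 s.f., last digit at the 10^0 place).
Sum: 833.334591 J; keep the coarser place, 10^0.
Result: 833 J.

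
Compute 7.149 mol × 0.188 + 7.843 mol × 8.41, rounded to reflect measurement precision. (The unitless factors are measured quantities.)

67.3 mol

7.149 × 0.188 = 1.344012 → 1.34 mol (3 s.f., last digit at the 10^-2 place).
7.843 × 8.41 = 65.95963 → 66.0 mol (3 s.f., last digit at the 10^-1 place).
Sum: 67.303642 mol; keep the coarser place, 10^-1.
Result: 67.3 mol.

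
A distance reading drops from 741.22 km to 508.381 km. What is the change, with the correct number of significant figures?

232.84 km

741.22 km − 508.381 km = 232.839 km.
Addition/subtraction keeps the fewest decimal places: 741.22 → 2 decimal places, 508.381 → 3 decimal places; limit is 2.
Rounded to 2 decimal places: 232.84 km.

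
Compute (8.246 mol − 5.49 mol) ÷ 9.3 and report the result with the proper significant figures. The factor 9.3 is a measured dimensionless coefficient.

3.0 × 10⁻¹ mol

8.246 mol − 5.49 mol = 2.756 mol; the difference is limited to 2 decimal places (3 s.f.).
Carrying full precision, 2.756 ÷ 9.3 = 0.296344086022… mol; 9.3 has 2 s.f., so the result keeps min(3, 2) = 2 s.f.
Rounded to 2 significant figures: 3.0 × 10⁻¹ mol.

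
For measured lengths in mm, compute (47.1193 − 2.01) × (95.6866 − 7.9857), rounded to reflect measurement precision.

3956 mm²

47.1193 − 2.01 = 45.1093, limited to 2 d.p. → 4 s.f.; 95.6866 − 7.9857 = 87.7009, limited to 4 d.p. → 6 s.f.
Carrying full precision, 45.1093 × 87.7009 = 3956.12620837; keep min(4, 6) = 4 s.f.
Rounded to 4 significant figures: 3956 mm².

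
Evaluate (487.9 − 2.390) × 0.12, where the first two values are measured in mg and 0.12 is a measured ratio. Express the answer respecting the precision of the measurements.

58 mg

487.9 mg − 2.390 mg = 485.510 mg; the difference is limited to 1 decimal place (4 s.f.).
Carrying full precision, 485.510 × 0.12 = 58.2612 mg; 0.12 has 2 s.f., so the result keeps min(4, 2) = 2 s.f.
Rounded to 2 significant figures: 58 mg.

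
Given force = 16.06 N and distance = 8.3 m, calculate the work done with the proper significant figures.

1.3 × 10² J

work done = 16.06 N × 8.3 m = 133.298 J.
16.06 has 4 significant figures; 8.3 has 2.
Division/multiplication keeps the fewest: 2 significant figures.
Rounded: 1.3 × 10² J.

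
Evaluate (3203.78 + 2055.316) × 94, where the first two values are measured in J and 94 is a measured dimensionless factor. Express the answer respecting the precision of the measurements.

3203.78 J + 2055.316 J = 5259.096 J; the sum is limited to 2 decimal places (6 s.f.).
Carrying full precision, 5259.096 × 94 = 494355.024 J; 94 has 2 s.f., so the result keeps min(6, 2) = 2 s.f.
Rounded to 2 significant figures: 4.9 × 10^5 J.

4.9 × 10^5 J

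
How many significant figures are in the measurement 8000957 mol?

7

8000957: zeros between nonzero digits are significant.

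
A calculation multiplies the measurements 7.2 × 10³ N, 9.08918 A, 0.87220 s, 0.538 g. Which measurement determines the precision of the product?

7.2 × 10³ N

7.2 × 10³ N → 2 s.f.; 9.08918 A → 6 s.f.; 0.87220 s → 5 s.f.; 0.538 g → 3 s.f.
The fewest is 2 significant figures, from 7.2 × 10³ N.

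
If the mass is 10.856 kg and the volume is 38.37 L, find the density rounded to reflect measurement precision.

density = 10.856 kg ÷ 38.37 L = 0.282929371905… kg/L.
10.856 has 5 significant figures; 38.37 has 4.
Division/multiplication keeps the fewest: 4 significant figures.
Rounded: 0.2829 kg/L.

0.2829 kg/L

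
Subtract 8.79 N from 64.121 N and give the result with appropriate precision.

55.33 N

64.121 N − 8.79 N = 55.331 N.
Addition/subtraction keeps the fewest decimal places: 64.121 → 3 decimal places, 8.79 → 2 decimal places; limit is 2.
Rounded to 2 decimal places: 55.33 N.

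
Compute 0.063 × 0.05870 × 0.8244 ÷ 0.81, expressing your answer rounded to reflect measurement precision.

0.063 × 0.05870 × 0.8244 ÷ 0.81 = 0.003763844
Multiplication/division keeps the fewest significant figures: 0.063 → 2 s.f., 0.05870 → 4 s.f., 0.8244 → 4 s.f., 0.81 → 2 s.f.; limit is 2.
Rounded to 2 significant figures: 0.0038.

0.0038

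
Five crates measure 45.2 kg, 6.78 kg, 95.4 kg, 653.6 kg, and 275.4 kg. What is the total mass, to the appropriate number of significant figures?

1076.4 kg

45.2 kg + 6.78 kg + 95.4 kg + 653.6 kg + 275.4 kg = 1076.38 kg.
Addition/subtraction keeps the fewest decimal places: 45.2 → 1 decimal place, 6.78 → 2 decimal places, 95.4 → 1 decimal place, 653.6 → 1 decimal place, 275.4 → 1 decimal place; limit is 1.
Rounded to 1 decimal place: 1076.4 kg.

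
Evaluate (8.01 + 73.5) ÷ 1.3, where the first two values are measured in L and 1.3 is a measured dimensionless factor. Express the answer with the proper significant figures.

8.01 L + 73.5 L = 81.51 L; the sum is limited to 1 decimal place (3 s.f.).
Carrying full precision, 81.51 ÷ 1.3 = 62.7 L; 1.3 has 2 s.f., so the result keeps min(3, 2) = 2 s.f.
Rounded to 2 significant figures: 63 L.

63 L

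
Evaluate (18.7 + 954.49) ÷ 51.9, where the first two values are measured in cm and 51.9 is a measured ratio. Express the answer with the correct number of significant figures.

18.7 cm + 954.49 cm = 973.19 cm; the sum is limited to 1 decimal place (4 s.f.).
Carrying full precision, 973.19 ÷ 51.9 = 18.7512524085… cm; 51.9 has 3 s.f., so the result keeps min(4, 3) = 3 s.f.
Rounded to 3 significant figures: 18.8 cm.

18.8 cm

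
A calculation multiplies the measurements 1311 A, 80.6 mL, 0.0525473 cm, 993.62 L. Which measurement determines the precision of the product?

1311 A → 4 s.f.; 80.6 mL → 3 s.f.; 0.0525473 cm → 6 s.f.; 993.62 L → 5 s.f.
The fewest is 3 significant figures, from 80.6 mL.

80.6 mL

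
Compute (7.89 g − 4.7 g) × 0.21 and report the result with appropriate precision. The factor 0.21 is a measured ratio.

7.89 g − 4.7 g = 3.19 g; the difference is limited to 1 decimal place (2 s.f.).
Carrying full precision, 3.19 × 0.21 = 0.6699 g; 0.21 has 2 s.f., so the result keeps min(2, 2) = 2 s.f.
Rounded to 2 significant figures: 0.67 g.

0.67 g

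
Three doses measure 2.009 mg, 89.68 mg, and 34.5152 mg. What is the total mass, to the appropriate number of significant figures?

2.009 mg + 89.68 mg + 34.5152 mg = 126.2042 mg.
Addition/subtraction keeps the fewest decimal places: 2.009 → 3 decimal places, 89.68 → 2 decimal places, 34.5152 → 4 decimal places; limit is 2.
Rounded to 2 decimal places: 126.20 mg.

126.20 mg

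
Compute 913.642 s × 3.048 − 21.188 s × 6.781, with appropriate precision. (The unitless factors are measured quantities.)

913.642 × 3.048 = 2784.780816 → 2785 s (4 s.f., last digit at the 10^0 place).
21.188 × 6.781 = 143.675828 → 143.7 s (4 s.f., last digit at the 10^-1 place).
Difference: 2641.104988 s; keep the coarser place, 10^0.
Result: 2641 s.

2641 s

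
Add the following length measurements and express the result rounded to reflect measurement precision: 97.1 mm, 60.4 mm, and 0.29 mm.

97.1 mm + 60.4 mm + 0.29 mm = 157.79 mm.
Addition/subtraction keeps the fewest decimal places: 97.1 → 1 decimal place, 60.4 → 1 decimal place, 0.29 → 2 decimal places; limit is 1.
Rounded to 1 decimal place: 157.8 mm.

157.8 mm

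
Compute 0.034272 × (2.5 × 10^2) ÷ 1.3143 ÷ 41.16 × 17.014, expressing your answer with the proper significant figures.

2.7

0.034272 × (2.5 × 10^2) ÷ 1.3143 ÷ 41.16 × 17.014 = 2.69473468456…
Multiplication/division keeps the fewest significant figures: 0.034272 → 5 s.f., 2.5 × 10^2 → 2 s.f., 1.3143 → 5 s.f., 41.16 → 4 s.f., 17.014 → 5 s.f.; limit is 2.
Rounded to 2 significant figures: 2.7.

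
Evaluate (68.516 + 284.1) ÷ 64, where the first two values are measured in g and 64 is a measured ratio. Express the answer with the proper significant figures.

68.516 g + 284.1 g = 352.616 g; the sum is limited to 1 decimal place (4 s.f.).
Carrying full precision, 352.616 ÷ 64 = 5.509625 g; 64 has 2 s.f., so the result keeps min(4, 2) = 2 s.f.
Rounded to 2 significant figures: 5.5 g.

5.5 g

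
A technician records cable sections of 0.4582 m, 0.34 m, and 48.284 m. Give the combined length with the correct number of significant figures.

49.08 m

0.4582 m + 0.34 m + 48.284 m = 49.0822 m.
Addition/subtraction keeps the fewest decimal places: 0.4582 → 4 decimal places, 0.34 → 2 decimal places, 48.284 → 3 decimal places; limit is 2.
Rounded to 2 decimal places: 49.08 m.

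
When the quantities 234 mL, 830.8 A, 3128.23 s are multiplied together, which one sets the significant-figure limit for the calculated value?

234 mL → 3 s.f.; 830.8 A → 4 s.f.; 3128.23 s → 6 s.f.
The fewest is 3 significant figures, from 234 mL.

234 mL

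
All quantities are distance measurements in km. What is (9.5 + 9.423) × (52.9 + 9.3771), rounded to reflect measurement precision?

1.18 × 10^3 km²

9.5 + 9.423 = 18.923, limited to 1 d.p. → 3 s.f.; 52.9 + 9.3771 = 62.2771, limited to 1 d.p. → 3 s.f.
Carrying full precision, 18.923 × 62.2771 = 1178.4695633; keep min(3, 3) = 3 s.f.
Rounded to 3 significant figures: 1.18 × 10^3 km².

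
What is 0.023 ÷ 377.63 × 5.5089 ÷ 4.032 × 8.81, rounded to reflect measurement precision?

7.3 × 10⁻⁴

0.023 ÷ 377.63 × 5.5089 ÷ 4.032 × 8.81 = 0.000733131063428…
Multiplication/division keeps the fewest significant figures: 0.023 → 2 s.f., 377.63 → 5 s.f., 5.5089 → 5 s.f., 4.032 → 4 s.f., 8.81 → 3 s.f.; limit is 2.
Rounded to 2 significant figures: 7.3 × 10⁻⁴.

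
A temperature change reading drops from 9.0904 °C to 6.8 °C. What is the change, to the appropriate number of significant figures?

9.0904 °C − 6.8 °C = 2.2904 °C.
Addition/subtraction keeps the fewest decimal places: 9.0904 → 4 decimal places, 6.8 → 1 decimal place; limit is 1.
Rounded to 1 decimal place: 2.3 °C.

2.3 °C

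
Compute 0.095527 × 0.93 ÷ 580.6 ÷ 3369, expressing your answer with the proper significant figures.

4.5 × 10^-8

0.095527 × 0.93 ÷ 580.6 ÷ 3369 = 4.54183178332 × 10^-8…
Multiplication/division keeps the fewest significant figures: 0.095527 → 5 s.f., 0.93 → 2 s.f., 580.6 → 4 s.f., 3369 → 4 s.f.; limit is 2.
Rounded to 2 significant figures: 4.5 × 10^-8.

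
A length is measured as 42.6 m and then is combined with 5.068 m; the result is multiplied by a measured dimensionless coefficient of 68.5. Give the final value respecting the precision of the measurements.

42.6 m + 5.068 m = 47.668 m; the sum is limited to 1 decimal place (3 s.f.).
Carrying full precision, 47.668 × 68.5 = 3265.258 m; 68.5 has 3 s.f., so the result keeps min(3, 3) = 3 s.f.
Rounded to 3 significant figures: 3.27 × 10³ m.

3.27 × 10³ m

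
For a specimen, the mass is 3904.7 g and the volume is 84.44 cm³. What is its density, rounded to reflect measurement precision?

46.24 g/cm³

density = 3904.7 g ÷ 84.44 cm³ = 46.2423022264… g/cm³.
3904.7 has 5 significant figures; 84.44 has 4.
Division/multiplication keeps the fewest: 4 significant figures.
Rounded: 46.24 g/cm³.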